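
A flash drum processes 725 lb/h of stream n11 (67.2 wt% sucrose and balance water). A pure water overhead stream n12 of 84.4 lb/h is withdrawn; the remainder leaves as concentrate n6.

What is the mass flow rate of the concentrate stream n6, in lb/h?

640.6 lb/h

Concentrate = 725 − 84.4 = 640.6 lb/h.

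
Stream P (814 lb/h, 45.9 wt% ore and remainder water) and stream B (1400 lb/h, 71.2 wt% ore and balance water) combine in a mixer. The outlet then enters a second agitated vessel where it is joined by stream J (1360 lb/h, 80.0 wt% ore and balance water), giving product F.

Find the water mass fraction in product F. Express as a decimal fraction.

Overall, product flow = 3574 lb/h.
water in = 814×0.541 + 1400×0.288 + 1360×0.200 = 1115.6 lb/h.
water fraction in F = 0.3121.

0.3121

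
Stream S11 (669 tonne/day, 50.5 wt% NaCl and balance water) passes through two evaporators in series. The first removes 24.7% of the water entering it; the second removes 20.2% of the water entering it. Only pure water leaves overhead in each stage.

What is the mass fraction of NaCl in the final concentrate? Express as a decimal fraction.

0.629

water in feed = 669×0.495 = 331.15 tonne/day.
After stage 1: water left = (1−0.247)×331.15 = 249.36; stream total = 587.2 tonne/day.
After stage 2: water left = (1−0.202)×249.36 = 198.99; final concentrate = 536.83 tonne/day.
NaCl fraction = 337.85/536.83 = 0.629.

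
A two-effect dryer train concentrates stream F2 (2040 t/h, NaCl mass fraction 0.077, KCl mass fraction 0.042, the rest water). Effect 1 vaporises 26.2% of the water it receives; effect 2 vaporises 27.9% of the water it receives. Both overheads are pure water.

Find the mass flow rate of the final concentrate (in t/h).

1199 t/h

water in feed = 2040×0.881 = 1797.2 t/h.
After stage 1: water left = (1−0.262)×1797.2 = 1326.4; stream total = 1569.1 t/h.
After stage 2: water left = (1−0.279)×1326.4 = 956.31; final concentrate = 1199.1 t/h.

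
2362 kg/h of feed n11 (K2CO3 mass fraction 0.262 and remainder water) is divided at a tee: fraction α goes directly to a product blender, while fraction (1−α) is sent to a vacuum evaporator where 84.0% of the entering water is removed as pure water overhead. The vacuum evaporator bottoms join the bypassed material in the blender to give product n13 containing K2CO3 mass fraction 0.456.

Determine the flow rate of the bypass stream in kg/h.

741 kg/h

All 2362×0.262 = 618.84 kg/h of K2CO3 reaches n13, so n13 = 618.84/0.456 = 1357.1 kg/h and vapour = 1004.9 kg/h.
The evaporator receives (1−α)·2362 of feed at 0.738 water and removes 0.840 of that water:
0.840×0.738×(1−α)×2362 = 1004.9
(1−α) = 1004.9/1464.3 = 0.6863;  α = 0.3137.
Bypass flow = 0.3137×2362 = 741.01 kg/h.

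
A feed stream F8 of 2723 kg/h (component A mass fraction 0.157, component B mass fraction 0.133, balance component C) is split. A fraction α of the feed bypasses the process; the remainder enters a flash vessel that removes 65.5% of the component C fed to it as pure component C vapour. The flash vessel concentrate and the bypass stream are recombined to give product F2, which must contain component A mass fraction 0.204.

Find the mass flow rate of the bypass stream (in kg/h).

All 2723×0.157 = 427.51 kg/h of component A reaches F2, so F2 = 427.51/0.204 = 2095.6 kg/h and vapour = 627.36 kg/h.
The evaporator receives (1−α)·2723 of feed at 0.710 component C and removes 0.655 of that component C:
0.655×0.710×(1−α)×2723 = 627.36
(1−α) = 627.36/1266.3 = 0.4954;  α = 0.5046.
Bypass flow = 0.5046×2723 = 1374 kg/h.

1374 kg/h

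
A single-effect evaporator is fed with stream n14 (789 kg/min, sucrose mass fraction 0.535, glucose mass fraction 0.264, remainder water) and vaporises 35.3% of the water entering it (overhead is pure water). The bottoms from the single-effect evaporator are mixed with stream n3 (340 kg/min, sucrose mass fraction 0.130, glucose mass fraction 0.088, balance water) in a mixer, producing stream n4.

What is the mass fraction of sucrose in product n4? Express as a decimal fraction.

Vapour removed = 0.353×0.201×789 = 55.982 kg/min; concentrate = 733.02 kg/min.
sucrose reaching the mixer = 422.12 (from concentrate) + 340×0.130 = 466.31 kg/min.
Product flow = 733.02 + 340 = 1073 kg/min; sucrose fraction = 0.435.

0.435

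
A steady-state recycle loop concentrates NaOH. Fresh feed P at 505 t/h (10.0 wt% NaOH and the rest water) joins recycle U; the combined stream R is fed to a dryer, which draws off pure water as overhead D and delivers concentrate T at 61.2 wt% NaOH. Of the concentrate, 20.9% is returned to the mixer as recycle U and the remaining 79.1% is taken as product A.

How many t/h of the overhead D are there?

Overall NaOH balance (none leaves overhead): NaOH in fresh feed = NaOH in product, i.e. 505×0.100 = (1−0.209)·T·0.612.
T = 50.5/(0.612×0.791) = 104.32 t/h.
Recycle U = 0.209×104.32 = 21.803 t/h.
Combined feed R = 505 + 21.803 = 526.8 t/h.
Overhead D = R − T = 526.8 − 104.32 = 422.48 t/h.

422.5 t/h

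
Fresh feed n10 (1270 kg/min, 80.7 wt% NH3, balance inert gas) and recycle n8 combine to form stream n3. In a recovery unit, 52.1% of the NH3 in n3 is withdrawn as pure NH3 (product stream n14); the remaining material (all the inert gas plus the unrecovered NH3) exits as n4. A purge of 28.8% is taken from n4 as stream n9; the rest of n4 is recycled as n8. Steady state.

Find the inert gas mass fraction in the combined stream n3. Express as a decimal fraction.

0.3537

inert gas enters only via n10 and leaves only via the purge: 1270×0.193 = 0.288×(inert gas in n4), and the recovery unit passes all inert gas, so inert gas in n3 = inert gas in n4 = 851.08 kg/min.
NH3 in n3: m_A = 1270×0.807 + (1−0.288)·(1−0.521)·m_A, so m_A = 1024.9/0.6590 = 1555.3 kg/min.
n3 = 1555.3 + 851.08 = 2406.4 kg/min.
inert gas fraction in n3 = 851.08/2406.4 = 0.3537.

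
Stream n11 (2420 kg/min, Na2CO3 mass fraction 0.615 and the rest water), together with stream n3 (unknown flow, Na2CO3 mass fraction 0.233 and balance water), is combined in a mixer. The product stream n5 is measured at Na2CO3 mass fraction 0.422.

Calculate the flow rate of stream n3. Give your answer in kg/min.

2471 kg/min

Let n3 be the unknown flow. Total out = 2420 + n3.
Na2CO3 balance: 1488.3 + 0.233·n3 = 0.422·(2420 + n3)
(0.233 − 0.422)·n3 = 0.422×2420 − 1488.3 = -467.06
n3 = -467.06 / -0.189 = 2471.2 kg/min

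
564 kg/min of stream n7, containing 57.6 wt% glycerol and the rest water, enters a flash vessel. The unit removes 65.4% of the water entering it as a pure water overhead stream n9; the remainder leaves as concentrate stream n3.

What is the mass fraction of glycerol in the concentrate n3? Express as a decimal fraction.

glycerol is not removed: 564×0.576 = 324.86 kg/min of glycerol enters n3.
water entering = 564×0.424 = 239.14 kg/min; overhead removed = 0.654×239.14 = 156.39 kg/min.
Concentrate = 564 − 156.39 = 407.61 kg/min.
Mass fraction = 324.86/407.61 = 0.7970.

0.7970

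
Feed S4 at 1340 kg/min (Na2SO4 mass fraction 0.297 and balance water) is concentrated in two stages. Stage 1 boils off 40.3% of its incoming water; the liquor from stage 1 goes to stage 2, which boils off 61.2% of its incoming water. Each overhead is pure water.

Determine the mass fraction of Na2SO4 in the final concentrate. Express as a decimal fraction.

0.646

water in feed = 1340×0.703 = 942.02 kg/min.
After stage 1: water left = (1−0.403)×942.02 = 562.39; stream total = 960.37 kg/min.
After stage 2: water left = (1−0.612)×562.39 = 218.21; final concentrate = 616.19 kg/min.
Na2SO4 fraction = 397.98/616.19 = 0.646.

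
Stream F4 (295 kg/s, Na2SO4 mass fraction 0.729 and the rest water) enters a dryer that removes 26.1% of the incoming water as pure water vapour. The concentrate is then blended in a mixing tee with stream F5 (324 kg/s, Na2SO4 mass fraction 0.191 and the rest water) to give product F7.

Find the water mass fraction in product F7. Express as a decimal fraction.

0.537

Vapour removed = 0.261×0.271×295 = 20.866 kg/s; concentrate = 274.13 kg/s.
water reaching the mixer = 59.079 (from concentrate) + 324×0.809 = 321.2 kg/s.
Product flow = 274.13 + 324 = 598.13 kg/s; water fraction = 0.537.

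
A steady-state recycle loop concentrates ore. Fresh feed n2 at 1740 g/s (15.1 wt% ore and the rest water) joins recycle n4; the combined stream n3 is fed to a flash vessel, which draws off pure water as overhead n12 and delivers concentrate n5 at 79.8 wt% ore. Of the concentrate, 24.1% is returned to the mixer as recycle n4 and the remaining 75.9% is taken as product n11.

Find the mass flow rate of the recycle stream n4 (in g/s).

Overall ore balance (none leaves overhead): ore in fresh feed = ore in product, i.e. 1740×0.151 = (1−0.241)·n5·0.798.
n5 = 262.74/(0.798×0.759) = 433.79 g/s.
Recycle n4 = 0.241×433.79 = 104.54 g/s.

104.5 g/s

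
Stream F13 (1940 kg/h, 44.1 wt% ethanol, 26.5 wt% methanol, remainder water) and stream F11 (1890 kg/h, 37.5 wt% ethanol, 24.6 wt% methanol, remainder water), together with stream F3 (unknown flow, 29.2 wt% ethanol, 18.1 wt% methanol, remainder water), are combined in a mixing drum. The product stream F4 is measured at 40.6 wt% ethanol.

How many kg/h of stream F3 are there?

Let F3 be the unknown flow. Total out = 3830 + F3.
ethanol balance: 1564.3 + 0.292·F3 = 0.406·(3830 + F3)
(0.292 − 0.406)·F3 = 0.406×3830 − 1564.3 = -9.31
F3 = -9.31 / -0.114 = 81.667 kg/h

81.67 kg/h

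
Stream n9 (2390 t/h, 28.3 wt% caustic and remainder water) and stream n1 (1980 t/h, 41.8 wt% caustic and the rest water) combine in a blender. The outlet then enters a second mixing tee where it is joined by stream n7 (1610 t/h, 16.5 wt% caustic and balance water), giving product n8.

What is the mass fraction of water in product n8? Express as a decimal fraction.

Overall, product flow = 5980 t/h.
water in = 2390×0.717 + 1980×0.582 + 1610×0.835 = 4210.3 t/h.
water fraction in n8 = 0.704.

0.704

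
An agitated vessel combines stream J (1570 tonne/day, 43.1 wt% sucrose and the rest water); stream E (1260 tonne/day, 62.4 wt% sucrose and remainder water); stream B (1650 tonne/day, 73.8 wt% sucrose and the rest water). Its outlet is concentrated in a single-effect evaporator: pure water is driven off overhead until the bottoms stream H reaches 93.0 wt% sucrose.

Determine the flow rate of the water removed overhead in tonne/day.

1598 tonne/day

sucrose entering = 1570×0.431 + 1260×0.624 + 1650×0.738 = 2680.6 tonne/day.
All sucrose reports to H, so H = 2680.6/0.930 = 2882.4 tonne/day.
Total feed = 4480 tonne/day; overhead = 4480 − 2882.4 = 1597.6 tonne/day.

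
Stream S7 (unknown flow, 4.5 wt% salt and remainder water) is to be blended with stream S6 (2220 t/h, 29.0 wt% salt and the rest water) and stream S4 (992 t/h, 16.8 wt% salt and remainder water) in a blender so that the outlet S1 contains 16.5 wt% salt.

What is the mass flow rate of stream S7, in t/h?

Let S7 be the unknown flow. Total out = 3212 + S7.
salt balance: 810.46 + 0.045·S7 = 0.165·(3212 + S7)
(0.045 − 0.165)·S7 = 0.165×3212 − 810.46 = -280.48
S7 = -280.48 / -0.120 = 2337.3 t/h

2337 t/h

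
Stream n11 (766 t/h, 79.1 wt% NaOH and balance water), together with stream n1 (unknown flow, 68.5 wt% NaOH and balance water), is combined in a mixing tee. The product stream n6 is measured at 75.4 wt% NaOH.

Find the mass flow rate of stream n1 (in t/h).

Let n1 be the unknown flow. Total out = 766 + n1.
NaOH balance: 605.91 + 0.685·n1 = 0.754·(766 + n1)
(0.685 − 0.754)·n1 = 0.754×766 − 605.91 = -28.342
n1 = -28.342 / -0.069 = 410.75 t/h

410.8 t/h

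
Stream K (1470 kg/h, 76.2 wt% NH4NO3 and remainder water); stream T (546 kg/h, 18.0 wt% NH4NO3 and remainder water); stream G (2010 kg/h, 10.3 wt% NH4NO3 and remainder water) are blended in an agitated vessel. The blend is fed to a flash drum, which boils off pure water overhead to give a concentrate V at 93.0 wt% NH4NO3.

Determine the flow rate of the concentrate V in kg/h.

NH4NO3 entering = 1470×0.762 + 546×0.180 + 2010×0.103 = 1425.5 kg/h.
All NH4NO3 reports to V, so V = 1425.5/0.930 = 1532.7 kg/h.

1533 kg/h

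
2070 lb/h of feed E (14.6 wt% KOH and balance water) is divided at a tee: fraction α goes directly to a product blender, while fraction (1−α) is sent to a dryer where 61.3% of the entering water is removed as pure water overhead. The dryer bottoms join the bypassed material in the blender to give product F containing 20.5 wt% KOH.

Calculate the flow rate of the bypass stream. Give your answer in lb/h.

All 2070×0.146 = 302.22 lb/h of KOH reaches F, so F = 302.22/0.205 = 1474.2 lb/h and vapour = 595.76 lb/h.
The evaporator receives (1−α)·2070 of feed at 0.854 water and removes 0.613 of that water:
0.613×0.854×(1−α)×2070 = 595.76
(1−α) = 595.76/1083.6 = 0.5498;  α = 0.4502.
Bypass flow = 0.4502×2070 = 931.98 lb/h.

932 lb/h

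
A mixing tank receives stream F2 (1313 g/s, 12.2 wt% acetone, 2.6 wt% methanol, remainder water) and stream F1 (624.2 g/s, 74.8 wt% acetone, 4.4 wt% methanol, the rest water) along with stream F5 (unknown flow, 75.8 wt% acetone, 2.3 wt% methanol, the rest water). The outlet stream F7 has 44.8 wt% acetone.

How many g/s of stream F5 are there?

Let F5 be the unknown flow. Total out = 1937.2 + F5.
acetone balance: 627.09 + 0.758·F5 = 0.448·(1937.2 + F5)
(0.758 − 0.448)·F5 = 0.448×1937.2 − 627.09 = 240.78
F5 = 240.78 / 0.310 = 776.7 g/s

776.7 g/s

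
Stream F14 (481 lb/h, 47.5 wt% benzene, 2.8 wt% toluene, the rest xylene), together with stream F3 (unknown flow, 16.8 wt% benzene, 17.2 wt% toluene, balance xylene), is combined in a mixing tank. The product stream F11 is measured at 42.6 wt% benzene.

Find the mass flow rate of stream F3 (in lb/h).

91.35 lb/h

Let F3 be the unknown flow. Total out = 481 + F3.
benzene balance: 228.47 + 0.168·F3 = 0.426·(481 + F3)
(0.168 − 0.426)·F3 = 0.426×481 − 228.47 = -23.569
F3 = -23.569 / -0.258 = 91.353 lb/h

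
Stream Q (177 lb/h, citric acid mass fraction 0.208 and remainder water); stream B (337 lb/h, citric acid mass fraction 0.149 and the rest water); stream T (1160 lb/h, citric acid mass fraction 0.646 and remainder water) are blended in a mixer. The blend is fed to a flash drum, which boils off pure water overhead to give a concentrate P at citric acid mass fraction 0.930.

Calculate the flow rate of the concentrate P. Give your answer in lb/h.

citric acid entering = 177×0.208 + 337×0.149 + 1160×0.646 = 836.39 lb/h.
All citric acid reports to P, so P = 836.39/0.930 = 899.34 lb/h.

899.3 lb/h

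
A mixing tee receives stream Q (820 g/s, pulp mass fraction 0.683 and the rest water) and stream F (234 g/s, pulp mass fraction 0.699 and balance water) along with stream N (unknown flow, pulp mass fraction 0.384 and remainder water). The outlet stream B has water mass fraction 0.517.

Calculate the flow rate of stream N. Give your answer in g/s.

2167 g/s

Let N be the unknown flow. Total out = 1054 + N.
water balance: 330.37 + 0.616·N = 0.517·(1054 + N)
(0.616 − 0.517)·N = 0.517×1054 − 330.37 = 214.54
N = 214.54 / 0.099 = 2167.1 g/s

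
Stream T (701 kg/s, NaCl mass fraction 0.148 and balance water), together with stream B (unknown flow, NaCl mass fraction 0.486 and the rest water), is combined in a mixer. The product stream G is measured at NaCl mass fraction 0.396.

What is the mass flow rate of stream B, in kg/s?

Let B be the unknown flow. Total out = 701 + B.
NaCl balance: 103.75 + 0.486·B = 0.396·(701 + B)
(0.486 − 0.396)·B = 0.396×701 − 103.75 = 173.85
B = 173.85 / 0.090 = 1931.6 kg/s

1932 kg/s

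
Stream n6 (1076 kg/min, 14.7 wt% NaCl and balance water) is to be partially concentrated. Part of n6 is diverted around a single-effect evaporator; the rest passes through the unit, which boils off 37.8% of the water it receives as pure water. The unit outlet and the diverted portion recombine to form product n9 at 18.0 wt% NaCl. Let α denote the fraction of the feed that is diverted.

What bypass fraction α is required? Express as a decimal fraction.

All 1076×0.147 = 158.17 kg/min of NaCl reaches n9, so n9 = 158.17/0.180 = 878.73 kg/min and vapour = 197.27 kg/min.
The evaporator receives (1−α)·1076 of feed at 0.853 water and removes 0.378 of that water:
0.378×0.853×(1−α)×1076 = 197.27
(1−α) = 197.27/346.94 = 0.5686;  α = 0.4314.

0.431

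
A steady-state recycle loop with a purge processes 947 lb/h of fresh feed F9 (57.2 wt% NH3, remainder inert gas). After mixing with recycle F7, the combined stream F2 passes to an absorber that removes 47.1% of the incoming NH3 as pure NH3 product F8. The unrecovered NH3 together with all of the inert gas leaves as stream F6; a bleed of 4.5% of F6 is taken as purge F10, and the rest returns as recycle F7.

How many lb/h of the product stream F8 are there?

515.6 lb/h

NH3 in F2: m_A = 947×0.572 + (1−0.045)·(1−0.471)·m_A, so m_A = 541.68/0.4948 = 1094.7 lb/h.
Product F8 = 0.471×1094.7 = 515.62 lb/h.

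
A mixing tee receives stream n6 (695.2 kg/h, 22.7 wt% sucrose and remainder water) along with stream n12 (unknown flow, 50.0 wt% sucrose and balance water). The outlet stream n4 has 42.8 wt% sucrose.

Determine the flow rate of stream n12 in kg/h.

Let n12 be the unknown flow. Total out = 695.2 + n12.
sucrose balance: 157.81 + 0.500·n12 = 0.428·(695.2 + n12)
(0.500 − 0.428)·n12 = 0.428×695.2 − 157.81 = 139.74
n12 = 139.74 / 0.072 = 1940.8 kg/h

1941 kg/h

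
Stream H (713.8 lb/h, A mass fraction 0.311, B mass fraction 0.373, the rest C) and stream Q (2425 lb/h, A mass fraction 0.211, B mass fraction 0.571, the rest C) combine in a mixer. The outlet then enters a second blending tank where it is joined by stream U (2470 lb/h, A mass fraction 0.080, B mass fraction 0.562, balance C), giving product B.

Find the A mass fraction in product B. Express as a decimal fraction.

Overall, product flow = 5608.8 lb/h.
A in = 713.8×0.311 + 2425×0.211 + 2470×0.080 = 931.27 lb/h.
A fraction in B = 0.166.

0.166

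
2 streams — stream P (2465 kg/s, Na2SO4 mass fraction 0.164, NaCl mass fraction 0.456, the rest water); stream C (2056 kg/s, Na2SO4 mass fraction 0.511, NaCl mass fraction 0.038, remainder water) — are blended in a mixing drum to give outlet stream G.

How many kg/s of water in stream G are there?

water out = water in = 2465×0.380 + 2056×0.451 = 1864 kg/s.

1864 kg/s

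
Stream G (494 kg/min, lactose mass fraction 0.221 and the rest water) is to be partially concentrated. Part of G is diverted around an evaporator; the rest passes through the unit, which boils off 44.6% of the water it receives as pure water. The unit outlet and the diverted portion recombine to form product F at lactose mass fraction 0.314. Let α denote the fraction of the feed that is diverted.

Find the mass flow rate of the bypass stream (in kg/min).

72.88 kg/min

All 494×0.221 = 109.17 kg/min of lactose reaches F, so F = 109.17/0.314 = 347.69 kg/min and vapour = 146.31 kg/min.
The evaporator receives (1−α)·494 of feed at 0.779 water and removes 0.446 of that water:
0.446×0.779×(1−α)×494 = 146.31
(1−α) = 146.31/171.63 = 0.8525;  α = 0.1475.
Bypass flow = 0.1475×494 = 72.878 kg/min.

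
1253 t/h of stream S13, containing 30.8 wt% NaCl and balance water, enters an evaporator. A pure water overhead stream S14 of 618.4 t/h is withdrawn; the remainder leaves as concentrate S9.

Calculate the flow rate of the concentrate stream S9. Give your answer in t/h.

634.6 t/h

Concentrate = 1253 − 618.4 = 634.6 t/h.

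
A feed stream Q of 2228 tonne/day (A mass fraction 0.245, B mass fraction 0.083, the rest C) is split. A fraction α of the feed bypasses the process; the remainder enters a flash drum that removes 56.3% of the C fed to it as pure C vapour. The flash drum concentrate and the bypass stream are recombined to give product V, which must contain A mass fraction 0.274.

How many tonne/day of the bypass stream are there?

1605 tonne/day

All 2228×0.245 = 545.86 tonne/day of A reaches V, so V = 545.86/0.274 = 1992.2 tonne/day and vapour = 235.81 tonne/day.
The evaporator receives (1−α)·2228 of feed at 0.672 C and removes 0.563 of that C:
0.563×0.672×(1−α)×2228 = 235.81
(1−α) = 235.81/842.93 = 0.2797;  α = 0.7203.
Bypass flow = 0.7203×2228 = 1604.7 tonne/day.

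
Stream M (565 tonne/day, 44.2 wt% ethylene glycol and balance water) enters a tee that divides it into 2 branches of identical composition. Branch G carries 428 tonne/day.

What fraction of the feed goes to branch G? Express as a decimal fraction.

Fraction to G = 428/565 = 0.7575.

0.758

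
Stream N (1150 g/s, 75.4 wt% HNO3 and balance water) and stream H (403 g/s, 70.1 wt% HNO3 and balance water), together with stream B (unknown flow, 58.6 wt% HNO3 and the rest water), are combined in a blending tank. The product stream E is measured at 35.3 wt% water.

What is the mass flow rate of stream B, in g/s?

Let B be the unknown flow. Total out = 1553 + B.
water balance: 403.4 + 0.414·B = 0.353·(1553 + B)
(0.414 − 0.353)·B = 0.353×1553 − 403.4 = 144.81
B = 144.81 / 0.061 = 2374 g/s

2374 g/s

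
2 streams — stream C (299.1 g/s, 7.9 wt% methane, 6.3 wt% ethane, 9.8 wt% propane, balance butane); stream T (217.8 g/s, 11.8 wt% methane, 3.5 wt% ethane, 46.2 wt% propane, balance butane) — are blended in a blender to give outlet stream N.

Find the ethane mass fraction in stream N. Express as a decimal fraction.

Total flow out = 299.1 + 217.8 = 516.9 g/s.
ethane in = 299.1×0.063 + 217.8×0.035 = 26.466 g/s.
ethane mass fraction in N = 26.466/516.9 = 0.051.

0.051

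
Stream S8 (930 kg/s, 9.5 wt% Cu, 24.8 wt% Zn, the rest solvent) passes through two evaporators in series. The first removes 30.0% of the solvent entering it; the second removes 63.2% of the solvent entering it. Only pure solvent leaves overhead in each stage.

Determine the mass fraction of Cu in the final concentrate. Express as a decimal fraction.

solvent in feed = 930×0.657 = 611.01 kg/s.
After stage 1: solvent left = (1−0.300)×611.01 = 427.71; stream total = 746.7 kg/s.
After stage 2: solvent left = (1−0.632)×427.71 = 157.4; final concentrate = 476.39 kg/s.
Cu fraction = 88.35/476.39 = 0.185.

0.185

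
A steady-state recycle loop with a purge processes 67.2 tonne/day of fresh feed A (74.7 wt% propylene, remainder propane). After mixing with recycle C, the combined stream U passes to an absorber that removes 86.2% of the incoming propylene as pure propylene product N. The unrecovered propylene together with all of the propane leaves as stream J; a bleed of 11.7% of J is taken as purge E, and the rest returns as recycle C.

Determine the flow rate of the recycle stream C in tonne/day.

135.3 tonne/day

propane enters only via A and leaves only via the purge: 67.2×0.253 = 0.117×(propane in J), and the absorber passes all propane, so propane in U = propane in J = 145.31 tonne/day.
propylene in U: m_A = 67.2×0.747 + (1−0.117)·(1−0.862)·m_A, so m_A = 50.198/0.8781 = 57.164 tonne/day.
J = (1−0.862)×57.164 + 145.31 = 153.2 tonne/day.
Recycle C = (1−0.117)×153.2 = 135.28 tonne/day.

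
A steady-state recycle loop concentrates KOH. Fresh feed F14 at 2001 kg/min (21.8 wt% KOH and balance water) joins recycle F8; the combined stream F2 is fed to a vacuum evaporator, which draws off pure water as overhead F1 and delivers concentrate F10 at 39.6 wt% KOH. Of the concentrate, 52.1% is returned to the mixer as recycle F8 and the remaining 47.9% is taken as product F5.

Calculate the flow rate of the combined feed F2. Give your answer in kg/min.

Overall KOH balance (none leaves overhead): KOH in fresh feed = KOH in product, i.e. 2001×0.218 = (1−0.521)·F10·0.396.
F10 = 436.22/(0.396×0.479) = 2299.7 kg/min.
Recycle F8 = 0.521×2299.7 = 1198.1 kg/min.
Combined feed F2 = 2001 + 1198.1 = 3199.1 kg/min.

3199 kg/min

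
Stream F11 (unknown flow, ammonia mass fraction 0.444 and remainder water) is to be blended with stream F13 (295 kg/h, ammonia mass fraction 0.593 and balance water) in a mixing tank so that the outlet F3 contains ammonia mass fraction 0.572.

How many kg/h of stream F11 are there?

48.4 kg/h

Let F11 be the unknown flow. Total out = 295 + F11.
ammonia balance: 174.94 + 0.444·F11 = 0.572·(295 + F11)
(0.444 − 0.572)·F11 = 0.572×295 − 174.94 = -6.195
F11 = -6.195 / -0.128 = 48.398 kg/h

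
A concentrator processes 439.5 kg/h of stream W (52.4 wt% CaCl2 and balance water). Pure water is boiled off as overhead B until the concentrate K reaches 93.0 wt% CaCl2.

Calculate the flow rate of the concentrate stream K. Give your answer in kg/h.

CaCl2 is conserved: 439.5×0.524 = 230.3 kg/h all reports to the concentrate.
Concentrate = 230.3/(target fraction) = 247.63 kg/h.

247.6 kg/h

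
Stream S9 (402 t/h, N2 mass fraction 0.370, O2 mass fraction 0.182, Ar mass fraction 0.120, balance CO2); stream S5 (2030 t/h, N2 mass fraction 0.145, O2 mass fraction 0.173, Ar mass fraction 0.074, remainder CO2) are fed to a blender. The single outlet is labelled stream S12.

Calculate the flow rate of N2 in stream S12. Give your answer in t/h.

443.1 t/h

N2 out = N2 in = 402×0.370 + 2030×0.145 = 443.09 t/h.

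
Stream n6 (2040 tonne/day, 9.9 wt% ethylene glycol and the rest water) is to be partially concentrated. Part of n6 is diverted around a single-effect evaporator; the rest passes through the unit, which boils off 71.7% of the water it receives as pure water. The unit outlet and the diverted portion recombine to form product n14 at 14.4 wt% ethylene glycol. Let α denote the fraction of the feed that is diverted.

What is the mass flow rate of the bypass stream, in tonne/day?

1053 tonne/day

All 2040×0.099 = 201.96 tonne/day of ethylene glycol reaches n14, so n14 = 201.96/0.144 = 1402.5 tonne/day and vapour = 637.5 tonne/day.
The evaporator receives (1−α)·2040 of feed at 0.901 water and removes 0.717 of that water:
0.717×0.901×(1−α)×2040 = 637.5
(1−α) = 637.5/1317.9 = 0.4837;  α = 0.5163.
Bypass flow = 0.5163×2040 = 1053.2 tonne/day.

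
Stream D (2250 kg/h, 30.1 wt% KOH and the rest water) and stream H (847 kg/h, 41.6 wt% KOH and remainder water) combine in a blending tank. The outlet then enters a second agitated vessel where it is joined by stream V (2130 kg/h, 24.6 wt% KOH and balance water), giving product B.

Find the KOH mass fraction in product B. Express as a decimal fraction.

0.2972

Overall, product flow = 5227 kg/h.
KOH in = 2250×0.301 + 847×0.416 + 2130×0.246 = 1553.6 kg/h.
KOH fraction in B = 0.2972.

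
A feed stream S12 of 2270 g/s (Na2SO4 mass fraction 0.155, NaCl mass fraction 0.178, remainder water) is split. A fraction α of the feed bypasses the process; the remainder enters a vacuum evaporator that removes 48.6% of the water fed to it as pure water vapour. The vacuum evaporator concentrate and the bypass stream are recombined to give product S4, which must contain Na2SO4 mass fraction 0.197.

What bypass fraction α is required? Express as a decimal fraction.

0.342

All 2270×0.155 = 351.85 g/s of Na2SO4 reaches S4, so S4 = 351.85/0.197 = 1786 g/s and vapour = 483.96 g/s.
The evaporator receives (1−α)·2270 of feed at 0.667 water and removes 0.486 of that water:
0.486×0.667×(1−α)×2270 = 483.96
(1−α) = 483.96/735.85 = 0.6577;  α = 0.3423.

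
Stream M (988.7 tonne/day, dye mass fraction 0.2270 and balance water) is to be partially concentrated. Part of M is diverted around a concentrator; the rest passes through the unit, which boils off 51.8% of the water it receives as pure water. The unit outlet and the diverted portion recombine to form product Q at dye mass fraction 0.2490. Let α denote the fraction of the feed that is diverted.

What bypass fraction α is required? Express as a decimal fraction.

0.779

All 988.7×0.227 = 224.43 tonne/day of dye reaches Q, so Q = 224.43/0.249 = 901.34 tonne/day and vapour = 87.355 tonne/day.
The evaporator receives (1−α)·988.7 of feed at 0.773 water and removes 0.518 of that water:
0.518×0.773×(1−α)×988.7 = 87.355
(1−α) = 87.355/395.89 = 0.2207;  α = 0.7793.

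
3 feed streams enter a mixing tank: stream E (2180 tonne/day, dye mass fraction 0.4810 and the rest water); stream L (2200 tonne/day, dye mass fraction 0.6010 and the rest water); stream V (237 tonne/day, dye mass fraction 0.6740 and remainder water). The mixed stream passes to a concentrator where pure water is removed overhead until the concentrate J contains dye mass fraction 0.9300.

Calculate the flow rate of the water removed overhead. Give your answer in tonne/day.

1896 tonne/day

dye entering = 2180×0.481 + 2200×0.601 + 237×0.674 = 2530.5 tonne/day.
All dye reports to J, so J = 2530.5/0.930 = 2721 tonne/day.
Total feed = 4617 tonne/day; overhead = 4617 − 2721 = 1896 tonne/day.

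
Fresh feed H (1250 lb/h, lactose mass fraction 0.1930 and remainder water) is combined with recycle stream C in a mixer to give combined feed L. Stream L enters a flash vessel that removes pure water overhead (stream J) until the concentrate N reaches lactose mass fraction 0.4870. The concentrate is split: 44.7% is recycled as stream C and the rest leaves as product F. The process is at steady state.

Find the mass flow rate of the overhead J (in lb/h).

754.6 lb/h

Overall lactose balance (none leaves overhead): lactose in fresh feed = lactose in product, i.e. 1250×0.193 = (1−0.447)·N·0.487.
N = 241.25/(0.487×0.553) = 895.8 lb/h.
Recycle C = 0.447×895.8 = 400.42 lb/h.
Combined feed L = 1250 + 400.42 = 1650.4 lb/h.
Overhead J = L − N = 1650.4 − 895.8 = 754.62 lb/h.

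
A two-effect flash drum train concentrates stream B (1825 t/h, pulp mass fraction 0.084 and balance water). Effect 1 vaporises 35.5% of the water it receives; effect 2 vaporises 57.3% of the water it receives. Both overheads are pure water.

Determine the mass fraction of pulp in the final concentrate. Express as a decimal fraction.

0.250

water in feed = 1825×0.916 = 1671.7 t/h.
After stage 1: water left = (1−0.355)×1671.7 = 1078.2; stream total = 1231.5 t/h.
After stage 2: water left = (1−0.573)×1078.2 = 460.41; final concentrate = 613.71 t/h.
pulp fraction = 153.3/613.71 = 0.250.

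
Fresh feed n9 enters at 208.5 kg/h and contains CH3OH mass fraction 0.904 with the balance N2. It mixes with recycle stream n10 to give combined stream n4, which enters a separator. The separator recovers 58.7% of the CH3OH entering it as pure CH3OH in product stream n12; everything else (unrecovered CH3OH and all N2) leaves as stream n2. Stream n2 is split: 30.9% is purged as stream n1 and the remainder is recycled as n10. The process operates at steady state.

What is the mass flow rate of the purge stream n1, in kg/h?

53.68 kg/h

N2 enters only via n9 and leaves only via the purge: 208.5×0.096 = 0.309×(N2 in n2), and the separator passes all N2, so N2 in n4 = N2 in n2 = 64.777 kg/h.
CH3OH in n4: m_A = 208.5×0.904 + (1−0.309)·(1−0.587)·m_A, so m_A = 188.48/0.7146 = 263.76 kg/h.
n2 = (1−0.587)×263.76 + 64.777 = 173.71 kg/h.
Purge n1 = 0.309×173.71 = 53.676 kg/h.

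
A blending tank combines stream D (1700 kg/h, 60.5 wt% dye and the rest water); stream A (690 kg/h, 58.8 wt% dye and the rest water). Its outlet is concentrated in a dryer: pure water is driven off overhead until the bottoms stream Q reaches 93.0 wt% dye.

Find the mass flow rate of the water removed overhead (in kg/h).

847.8 kg/h

dye entering = 1700×0.605 + 690×0.588 = 1434.2 kg/h.
All dye reports to Q, so Q = 1434.2/0.930 = 1542.2 kg/h.
Total feed = 2390 kg/h; overhead = 2390 − 1542.2 = 847.83 kg/h.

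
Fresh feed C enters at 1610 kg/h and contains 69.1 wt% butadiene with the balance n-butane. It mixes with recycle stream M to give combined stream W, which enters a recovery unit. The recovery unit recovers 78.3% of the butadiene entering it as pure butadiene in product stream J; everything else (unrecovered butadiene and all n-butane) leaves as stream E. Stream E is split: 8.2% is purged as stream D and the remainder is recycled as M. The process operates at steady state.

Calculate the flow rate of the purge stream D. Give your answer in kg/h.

n-butane enters only via C and leaves only via the purge: 1610×0.309 = 0.082×(n-butane in E), and the recovery unit passes all n-butane, so n-butane in W = n-butane in E = 6067 kg/h.
butadiene in W: m_A = 1610×0.691 + (1−0.082)·(1−0.783)·m_A, so m_A = 1112.5/0.8008 = 1389.3 kg/h.
E = (1−0.783)×1389.3 + 6067 = 6368.4 kg/h.
Purge D = 0.082×6368.4 = 522.21 kg/h.

522.2 kg/h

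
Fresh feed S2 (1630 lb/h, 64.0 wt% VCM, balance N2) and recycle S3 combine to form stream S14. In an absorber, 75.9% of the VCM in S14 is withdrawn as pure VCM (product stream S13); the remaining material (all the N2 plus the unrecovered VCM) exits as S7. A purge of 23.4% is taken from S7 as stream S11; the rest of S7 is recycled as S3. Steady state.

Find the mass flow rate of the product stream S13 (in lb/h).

971.1 lb/h

VCM in S14: m_A = 1630×0.640 + (1−0.234)·(1−0.759)·m_A, so m_A = 1043.2/0.8154 = 1279.4 lb/h.
Product S13 = 0.759×1279.4 = 971.05 lb/h.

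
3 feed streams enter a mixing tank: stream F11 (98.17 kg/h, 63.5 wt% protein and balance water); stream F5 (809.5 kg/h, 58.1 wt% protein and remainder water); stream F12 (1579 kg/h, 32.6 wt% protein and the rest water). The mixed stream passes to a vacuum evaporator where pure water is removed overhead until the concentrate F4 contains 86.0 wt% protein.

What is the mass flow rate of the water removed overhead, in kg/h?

protein entering = 98.17×0.635 + 809.5×0.581 + 1579×0.326 = 1047.4 kg/h.
All protein reports to F4, so F4 = 1047.4/0.860 = 1217.9 kg/h.
Total feed = 2486.7 kg/h; overhead = 2486.7 − 1217.9 = 1268.7 kg/h.

1269 kg/h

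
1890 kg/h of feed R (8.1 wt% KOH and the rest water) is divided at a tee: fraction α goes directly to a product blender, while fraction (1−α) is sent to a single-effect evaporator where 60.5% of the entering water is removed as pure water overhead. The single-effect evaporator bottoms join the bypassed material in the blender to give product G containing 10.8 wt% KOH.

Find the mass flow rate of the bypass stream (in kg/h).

All 1890×0.081 = 153.09 kg/h of KOH reaches G, so G = 153.09/0.108 = 1417.5 kg/h and vapour = 472.5 kg/h.
The evaporator receives (1−α)·1890 of feed at 0.919 water and removes 0.605 of that water:
0.605×0.919×(1−α)×1890 = 472.5
(1−α) = 472.5/1050.8 = 0.4496;  α = 0.5504.
Bypass flow = 0.5504×1890 = 1040.2 kg/h.

1040 kg/h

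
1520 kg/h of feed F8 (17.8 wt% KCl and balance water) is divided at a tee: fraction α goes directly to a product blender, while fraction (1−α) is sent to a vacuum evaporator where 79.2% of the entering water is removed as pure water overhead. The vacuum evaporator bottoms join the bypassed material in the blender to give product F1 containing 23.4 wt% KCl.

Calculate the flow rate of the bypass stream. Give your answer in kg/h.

All 1520×0.178 = 270.56 kg/h of KCl reaches F1, so F1 = 270.56/0.234 = 1156.2 kg/h and vapour = 363.76 kg/h.
The evaporator receives (1−α)·1520 of feed at 0.822 water and removes 0.792 of that water:
0.792×0.822×(1−α)×1520 = 363.76
(1−α) = 363.76/989.56 = 0.3676;  α = 0.6324.
Bypass flow = 0.6324×1520 = 961.25 kg/h.

961.2 kg/h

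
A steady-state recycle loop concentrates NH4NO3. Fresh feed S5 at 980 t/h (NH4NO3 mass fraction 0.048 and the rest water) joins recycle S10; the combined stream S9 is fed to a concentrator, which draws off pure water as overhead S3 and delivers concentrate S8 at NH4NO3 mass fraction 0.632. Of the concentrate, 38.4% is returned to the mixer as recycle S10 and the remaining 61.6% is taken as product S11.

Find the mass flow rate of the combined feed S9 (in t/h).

Overall NH4NO3 balance (none leaves overhead): NH4NO3 in fresh feed = NH4NO3 in product, i.e. 980×0.048 = (1−0.384)·S8·0.632.
S8 = 47.04/(0.632×0.616) = 120.83 t/h.
Recycle S10 = 0.384×120.83 = 46.398 t/h.
Combined feed S9 = 980 + 46.398 = 1026.4 t/h.

1026 t/h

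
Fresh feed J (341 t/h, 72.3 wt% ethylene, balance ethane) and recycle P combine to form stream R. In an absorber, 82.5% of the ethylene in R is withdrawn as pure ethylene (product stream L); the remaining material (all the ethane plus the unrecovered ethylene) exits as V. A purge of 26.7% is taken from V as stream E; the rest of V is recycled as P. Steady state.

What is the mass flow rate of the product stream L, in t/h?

233.3 t/h

ethylene in R: m_A = 341×0.723 + (1−0.267)·(1−0.825)·m_A, so m_A = 246.54/0.8717 = 282.82 t/h.
Product L = 0.825×282.82 = 233.33 t/h.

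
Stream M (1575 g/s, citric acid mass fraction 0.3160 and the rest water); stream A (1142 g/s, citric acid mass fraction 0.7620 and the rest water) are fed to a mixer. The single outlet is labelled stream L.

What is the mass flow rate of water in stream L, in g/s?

1349 g/s

water out = water in = 1575×0.684 + 1142×0.238 = 1349.1 g/s.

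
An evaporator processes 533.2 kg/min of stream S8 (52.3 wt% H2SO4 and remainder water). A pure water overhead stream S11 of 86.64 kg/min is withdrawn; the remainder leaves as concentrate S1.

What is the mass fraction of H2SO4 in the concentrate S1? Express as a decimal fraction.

H2SO4 is not removed: 533.2×0.523 = 278.86 kg/min of H2SO4 enters S1.
Concentrate = 533.2 − 86.64 = 446.56 kg/min.
Mass fraction = 278.86/446.56 = 0.624.

0.624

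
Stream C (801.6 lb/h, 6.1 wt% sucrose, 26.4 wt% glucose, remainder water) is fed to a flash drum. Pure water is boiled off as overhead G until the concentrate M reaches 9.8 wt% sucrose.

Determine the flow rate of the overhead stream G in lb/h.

sucrose is conserved: 801.6×0.061 = 48.898 lb/h all reports to the concentrate.
Concentrate = 48.898/(target fraction) = 498.96 lb/h.
Overhead = 801.6 − 498.96 = 302.64 lb/h.

302.6 lb/h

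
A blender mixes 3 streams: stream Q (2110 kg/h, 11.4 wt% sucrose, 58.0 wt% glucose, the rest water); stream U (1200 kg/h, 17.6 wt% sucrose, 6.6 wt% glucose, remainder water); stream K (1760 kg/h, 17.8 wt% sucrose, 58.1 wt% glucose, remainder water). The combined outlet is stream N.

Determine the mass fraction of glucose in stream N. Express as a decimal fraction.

0.4587

Total flow out = 2110 + 1200 + 1760 = 5070 kg/h.
glucose in = 2110×0.580 + 1200×0.066 + 1760×0.581 = 2325.6 kg/h.
glucose mass fraction in N = 2325.6/5070 = 0.4587.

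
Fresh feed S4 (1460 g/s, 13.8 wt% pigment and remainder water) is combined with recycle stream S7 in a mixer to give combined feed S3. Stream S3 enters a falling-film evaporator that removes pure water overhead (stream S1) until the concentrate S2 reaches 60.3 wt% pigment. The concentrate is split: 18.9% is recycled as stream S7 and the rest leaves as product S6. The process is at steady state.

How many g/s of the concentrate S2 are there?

Overall pigment balance (none leaves overhead): pigment in fresh feed = pigment in product, i.e. 1460×0.138 = (1−0.189)·S2·0.603.
S2 = 201.48/(0.603×0.811) = 412 g/s.

412 g/s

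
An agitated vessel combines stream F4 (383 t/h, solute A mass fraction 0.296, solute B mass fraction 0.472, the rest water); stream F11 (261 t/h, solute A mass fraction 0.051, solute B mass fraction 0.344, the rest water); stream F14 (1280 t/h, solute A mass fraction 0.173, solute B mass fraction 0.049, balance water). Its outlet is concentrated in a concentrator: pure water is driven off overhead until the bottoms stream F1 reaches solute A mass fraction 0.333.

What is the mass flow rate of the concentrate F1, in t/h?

1045 t/h

solute A entering = 383×0.296 + 261×0.051 + 1280×0.173 = 348.12 t/h.
All solute A reports to F1, so F1 = 348.12/0.333 = 1045.4 t/h.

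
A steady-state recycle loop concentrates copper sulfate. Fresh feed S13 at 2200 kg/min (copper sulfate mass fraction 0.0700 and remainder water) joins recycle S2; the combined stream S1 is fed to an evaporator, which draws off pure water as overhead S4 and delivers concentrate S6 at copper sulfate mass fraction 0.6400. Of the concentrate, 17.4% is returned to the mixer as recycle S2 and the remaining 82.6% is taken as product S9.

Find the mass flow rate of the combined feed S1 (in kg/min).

2251 kg/min

Overall copper sulfate balance (none leaves overhead): copper sulfate in fresh feed = copper sulfate in product, i.e. 2200×0.070 = (1−0.174)·S6·0.640.
S6 = 154/(0.640×0.826) = 291.31 kg/min.
Recycle S2 = 0.174×291.31 = 50.689 kg/min.
Combined feed S1 = 2200 + 50.689 = 2250.7 kg/min.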